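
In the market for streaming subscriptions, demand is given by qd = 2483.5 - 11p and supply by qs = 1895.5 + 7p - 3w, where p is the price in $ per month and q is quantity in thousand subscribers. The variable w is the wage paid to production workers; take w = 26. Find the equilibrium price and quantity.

With w = 26, supply is qs = 1817.5 + 7p.
The market clears where 2483.5 - 11p = 1817.5 + 7p. Rearranging, 18p = 666, hence p* = 37.
From the demand curve, q* = 2483.5 - 11(37) = 2076.5.

p* = 37, q* = 2076.5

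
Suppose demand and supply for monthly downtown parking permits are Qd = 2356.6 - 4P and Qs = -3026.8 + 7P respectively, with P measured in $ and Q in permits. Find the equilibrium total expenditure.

Set Qd = Qs: 2356.6 - 4P = -3026.8 + 7P, so 5383.4 = 11P and P* = 489.4.
Substitute back: Q* = 2356.6 - 4(489.4) = 399.
Total expenditure = P* × Q* = 489.4 × 399 = 195270.6.

Total expenditure = 195270.6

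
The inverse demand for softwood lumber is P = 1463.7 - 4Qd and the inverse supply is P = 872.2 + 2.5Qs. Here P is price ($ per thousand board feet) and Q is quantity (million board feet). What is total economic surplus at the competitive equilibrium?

Total surplus = 26913.25

Solving each curve for Q: Qd = 365.925 - 0.25P and Qs = -348.88 + 0.4P.
The market clears where 365.925 - 0.25P = -348.88 + 0.4P. Rearranging, 0.65P = 714.805, hence P* = 1099.7.
Substitute back: Q* = 365.925 - 0.25(1099.7) = 91.
Demand choke price = 1463.7; supply choke price = 872.2. CS = ½(1463.7 - 1099.7)(91) = 16562; PS = ½(1099.7 - 872.2)(91) = 10351.25. Total surplus = 26913.25.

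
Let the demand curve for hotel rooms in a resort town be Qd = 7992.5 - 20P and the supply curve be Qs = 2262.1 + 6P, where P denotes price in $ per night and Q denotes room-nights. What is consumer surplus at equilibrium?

At equilibrium Qd = Qs, so 7992.5 - 20P = 2262.1 + 6P; collecting terms, 5730.4 = 26P and P* = 220.4.
Plugging P* into demand: Q* = 7992.5 - 20(220.4) = 3584.5.
Demand choke price (Qd = 0): P = 7992.5/20 = 399.625. Consumer surplus = ½ × (399.625 - 220.4) × 3584.5 = 321216.00625.

Consumer surplus = 321216.00625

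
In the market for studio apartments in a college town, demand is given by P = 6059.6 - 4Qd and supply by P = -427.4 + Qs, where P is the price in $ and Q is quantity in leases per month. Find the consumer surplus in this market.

Solving each curve for Q: Qd = 1514.9 - 0.25P and Qs = 427.4 + P.
Set Qd = Qs: 1514.9 - 0.25P = 427.4 + P, so 1087.5 = 1.25P and P* = 870.
From the demand curve, Q* = 1514.9 - 0.25(870) = 1297.4.
Demand choke price (Qd = 0): P = 1514.9/0.25 = 6059.6. Consumer surplus = ½ × (6059.6 - 870) × 1297.4 = 3366493.52.

Consumer surplus = 3366493.52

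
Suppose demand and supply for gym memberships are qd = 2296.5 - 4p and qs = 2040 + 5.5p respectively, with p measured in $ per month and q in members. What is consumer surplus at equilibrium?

Equating demand and supply, 2296.5 - 4p = 2040 + 5.5p gives 9.5p = 256.5, so p* = 27.
Substitute back: q* = 2296.5 - 4(27) = 2188.5.
Demand choke price (qd = 0): p = 2296.5/4 = 574.125. Consumer surplus = ½ × (574.125 - 27) × 2188.5 = 598691.53125.

Consumer surplus = 598691.53125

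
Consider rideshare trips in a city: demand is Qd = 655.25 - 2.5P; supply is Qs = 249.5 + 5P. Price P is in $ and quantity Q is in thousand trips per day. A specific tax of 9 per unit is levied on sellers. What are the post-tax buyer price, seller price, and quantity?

The tax drives a wedge P_b - P_s = 9. Substituting P_s = P_b - 9 into supply: Qs = 204.5 + 5P_b.
Equate demand and the shifted supply: 655.25 - 2.5P_b = 204.5 + 5P_b, giving 7.5P_b = 450.75, so P_b = 60.1.
So P_s = 51.1 and the quantity traded is Q = 655.25 - 2.5(60.1) = 505.

P_b = 60.1, P_s = 51.1, Q = 505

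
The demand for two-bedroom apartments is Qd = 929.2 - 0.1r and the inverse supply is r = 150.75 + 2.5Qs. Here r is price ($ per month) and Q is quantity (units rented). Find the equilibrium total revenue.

Total revenue = 1447242.7

Solving each curve for Q: Qs = -60.3 + 0.4r.
Set Qd = Qs: 929.2 - 0.1r = -60.3 + 0.4r, so 989.5 = 0.5r and r* = 1979.
Plugging r* into demand: Q* = 929.2 - 0.1(1979) = 731.3.
Total revenue = r* × Q* = 1979 × 731.3 = 1447242.7.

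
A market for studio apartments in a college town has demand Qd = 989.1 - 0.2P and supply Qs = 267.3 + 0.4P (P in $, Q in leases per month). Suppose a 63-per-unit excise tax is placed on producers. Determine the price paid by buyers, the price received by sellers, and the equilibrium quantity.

Producers keep P_s = P_b - 63 per unit, so supply in terms of the buyer price is Qs = 242.1 + 0.4P_b.
Equate demand and the shifted supply: 989.1 - 0.2P_b = 242.1 + 0.4P_b, giving 0.6P_b = 747, so P_b = 1245.
So P_s = 1182 and the quantity traded is Q = 989.1 - 0.2(1245) = 740.1.

P_b = 1245, P_s = 1182, Q = 740.1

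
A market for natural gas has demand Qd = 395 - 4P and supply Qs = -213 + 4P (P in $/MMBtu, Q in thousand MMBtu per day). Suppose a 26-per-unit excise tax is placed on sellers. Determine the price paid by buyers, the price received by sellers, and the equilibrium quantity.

Sellers keep P_s = P_b - 26 per unit, so supply in terms of the buyer price is Qs = -317 + 4P_b.
Set Qd = Qs: 395 - 4P_b = -317 + 4P_b, so 712 = 8P_b and P_b = 89.
So P_s = 63 and the quantity traded is Q = 395 - 4(89) = 39.

P_b = 89, P_s = 63, Q = 39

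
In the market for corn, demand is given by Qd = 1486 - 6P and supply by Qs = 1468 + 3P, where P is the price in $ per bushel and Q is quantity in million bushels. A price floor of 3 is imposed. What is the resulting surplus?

Surplus = 9

Evaluating both curves at the floor price 3 gives Qd = 1468, Qs = 1477.
Surplus = Qs - Qd = 1477 - 1468 = 9.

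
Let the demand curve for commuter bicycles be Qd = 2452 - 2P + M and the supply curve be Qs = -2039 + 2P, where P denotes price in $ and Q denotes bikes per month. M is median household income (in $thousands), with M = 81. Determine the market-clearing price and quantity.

P* = 1143, Q* = 247

With M = 81, demand is Qd = 2533 - 2P.
Set Qd = Qs: 2533 - 2P = -2039 + 2P, so 4572 = 4P and P* = 1143.
From the demand curve, Q* = 2533 - 2(1143) = 247.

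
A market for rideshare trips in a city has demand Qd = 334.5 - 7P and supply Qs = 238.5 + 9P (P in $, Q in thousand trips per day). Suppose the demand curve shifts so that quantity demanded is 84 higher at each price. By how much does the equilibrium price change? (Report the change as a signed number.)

At equilibrium Qd = Qs, so 334.5 - 7P = 238.5 + 9P; collecting terms, 96 = 16P and P* = 6.
Substitute back: Q* = 334.5 - 7(6) = 292.5.
After the shift, demand is Qd = 418.5 - 7P.
The new intersection has 180 = 16P, i.e. P = 11.25, Q = 339.75.
ΔP = 11.25 - 6 = 5.25.

ΔP = 5.25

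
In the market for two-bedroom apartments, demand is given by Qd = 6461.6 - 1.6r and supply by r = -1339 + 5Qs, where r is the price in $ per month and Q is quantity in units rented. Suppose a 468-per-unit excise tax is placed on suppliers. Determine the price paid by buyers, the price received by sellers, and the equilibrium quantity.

r_b = 3493, r_s = 3025, Q = 872.8

In direct form, Qs = 267.8 + 0.2r.
The tax drives a wedge r_b - r_s = 468. Substituting r_s = r_b - 468 into supply: Qs = 174.2 + 0.2r_b.
Market clearing requires 6461.6 - 1.6r_b = 174.2 + 0.2r_b; hence 6287.4 = 1.8r_b and r_b = 3493.
So r_s = 3025 and the quantity traded is Q = 6461.6 - 1.6(3493) = 872.8.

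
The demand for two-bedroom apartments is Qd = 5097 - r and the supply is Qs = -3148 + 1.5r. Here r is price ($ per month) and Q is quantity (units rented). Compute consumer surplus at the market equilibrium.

Consumer surplus = 1618200.5

The market clears where 5097 - r = -3148 + 1.5r. Rearranging, 2.5r = 8245, hence r* = 3298.
From the demand curve, Q* = 5097 - 3298 = 1799.
Demand choke price (Qd = 0): r = 5097. Consumer surplus = ½ × (5097 - 3298) × 1799 = 1618200.5.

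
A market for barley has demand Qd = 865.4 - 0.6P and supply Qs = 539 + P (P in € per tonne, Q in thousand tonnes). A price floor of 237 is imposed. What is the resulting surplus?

Evaluating both curves at the floor price 237 gives Qd = 723.2, Qs = 776.
Surplus = Qs - Qd = 776 - 723.2 = 52.8.

Surplus = 52.8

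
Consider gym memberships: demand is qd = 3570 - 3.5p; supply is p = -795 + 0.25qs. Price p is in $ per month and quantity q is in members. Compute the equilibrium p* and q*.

Rewriting in direct form: qs = 3180 + 4p.
Set qd = qs: 3570 - 3.5p = 3180 + 4p, so 390 = 7.5p and p* = 52.
Substitute back: q* = 3570 - 3.5(52) = 3388.

p* = 52, q* = 3388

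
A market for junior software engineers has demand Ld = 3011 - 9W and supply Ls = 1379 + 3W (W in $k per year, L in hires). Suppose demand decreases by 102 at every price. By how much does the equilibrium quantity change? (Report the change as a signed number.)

ΔL = -25.5

Set Ld = Ls: 3011 - 9W = 1379 + 3W, so 1632 = 12W and W* = 136.
From the demand curve, L* = 3011 - 9(136) = 1787.
After the shift, demand is Ld = 2909 - 9W.
The new intersection has 1530 = 12W, i.e. W = 127.5, L = 1761.5.
ΔL = 1761.5 - 1787 = -25.5.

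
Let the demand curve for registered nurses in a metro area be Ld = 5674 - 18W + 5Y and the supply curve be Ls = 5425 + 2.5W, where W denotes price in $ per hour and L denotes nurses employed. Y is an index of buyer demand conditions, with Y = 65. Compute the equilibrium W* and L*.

W* = 28, L* = 5495

With Y = 65, demand is Ld = 5999 - 18W.
Set Ld = Ls: 5999 - 18W = 5425 + 2.5W, so 574 = 20.5W and W* = 28.
Then L* = 5999 - 18(28) = 5495.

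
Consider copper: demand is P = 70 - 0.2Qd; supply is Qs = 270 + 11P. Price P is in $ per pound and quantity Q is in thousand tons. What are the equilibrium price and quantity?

Rewriting in direct form: Qd = 350 - 5P.
Set Qd = Qs: 350 - 5P = 270 + 11P, so 80 = 16P and P* = 5.
Plugging P* into demand: Q* = 350 - 5(5) = 325.

P* = 5, Q* = 325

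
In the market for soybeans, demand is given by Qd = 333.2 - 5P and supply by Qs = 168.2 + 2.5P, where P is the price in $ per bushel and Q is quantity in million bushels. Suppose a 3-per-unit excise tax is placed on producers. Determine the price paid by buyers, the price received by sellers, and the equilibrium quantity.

Producers keep P_s = P_b - 3 per unit, so supply in terms of the buyer price is Qs = 160.7 + 2.5P_b.
Market clearing requires 333.2 - 5P_b = 160.7 + 2.5P_b; hence 172.5 = 7.5P_b and P_b = 23.
So P_s = 20 and the quantity traded is Q = 333.2 - 5(23) = 218.2.

P_b = 23, P_s = 20, Q = 218.2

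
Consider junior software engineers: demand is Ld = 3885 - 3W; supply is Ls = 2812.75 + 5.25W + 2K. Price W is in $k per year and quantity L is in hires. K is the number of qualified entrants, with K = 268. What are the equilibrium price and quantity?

With K = 268, supply is Ls = 3348.75 + 5.25W.
The market clears where 3885 - 3W = 3348.75 + 5.25W. Rearranging, 8.25W = 536.25, hence W* = 65.
Substitute back: L* = 3885 - 3(65) = 3690.

W* = 65, L* = 3690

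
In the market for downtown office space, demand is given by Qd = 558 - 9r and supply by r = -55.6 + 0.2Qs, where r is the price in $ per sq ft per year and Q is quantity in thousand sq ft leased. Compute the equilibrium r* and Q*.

r* = 20, Q* = 378

In direct form, Qs = 278 + 5r.
Equating demand and supply, 558 - 9r = 278 + 5r gives 14r = 280, so r* = 20.
Plugging r* into demand: Q* = 558 - 9(20) = 378.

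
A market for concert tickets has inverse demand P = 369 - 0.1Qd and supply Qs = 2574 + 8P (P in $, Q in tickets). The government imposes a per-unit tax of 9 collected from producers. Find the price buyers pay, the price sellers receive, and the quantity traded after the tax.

Inverting to quantity form: Qd = 3690 - 10P.
The tax drives a wedge P_b - P_s = 9. Substituting P_s = P_b - 9 into supply: Qs = 2502 + 8P_b.
Equate demand and the shifted supply: 3690 - 10P_b = 2502 + 8P_b, giving 18P_b = 1188, so P_b = 66.
Then P_s = 66 - 9 = 57 and Q = 3690 - 10(66) = 3030.

P_b = 66, P_s = 57, Q = 3030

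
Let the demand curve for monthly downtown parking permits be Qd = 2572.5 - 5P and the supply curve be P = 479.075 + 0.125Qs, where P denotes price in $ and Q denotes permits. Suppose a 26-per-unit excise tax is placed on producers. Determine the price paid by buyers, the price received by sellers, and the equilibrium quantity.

In direct form, Qs = -3832.6 + 8P.
With a tax of 26 on producers, they supply based on the net price P_s = P_b - 26, so Qs = -4040.6 + 8P_b.
Market clearing requires 2572.5 - 5P_b = -4040.6 + 8P_b; hence 6613.1 = 13P_b and P_b = 508.7.
So P_s = 482.7 and the quantity traded is Q = 2572.5 - 5(508.7) = 29.

P_b = 508.7, P_s = 482.7, Q = 29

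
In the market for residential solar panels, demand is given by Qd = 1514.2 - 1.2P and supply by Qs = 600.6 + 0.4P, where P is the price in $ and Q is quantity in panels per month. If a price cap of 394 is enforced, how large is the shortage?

Shortage = 283.2

With P fixed at 394, quantity demanded is 1041.4 and quantity supplied is 758.2.
Shortage = Qd - Qs = 1041.4 - 758.2 = 283.2.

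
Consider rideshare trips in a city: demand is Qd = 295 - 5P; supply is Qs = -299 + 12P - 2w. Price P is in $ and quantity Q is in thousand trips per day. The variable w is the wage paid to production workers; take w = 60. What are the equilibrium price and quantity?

P* = 42, Q* = 85

With w = 60, supply is Qs = -419 + 12P.
At equilibrium Qd = Qs, so 295 - 5P = -419 + 12P; collecting terms, 714 = 17P and P* = 42.
Plugging P* into demand: Q* = 295 - 5(42) = 85.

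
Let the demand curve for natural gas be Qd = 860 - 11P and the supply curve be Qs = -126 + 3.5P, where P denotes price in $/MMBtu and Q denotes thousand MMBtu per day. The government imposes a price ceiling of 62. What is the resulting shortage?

Shortage = 87

With P fixed at 62, quantity demanded is 178 and quantity supplied is 91.
Shortage = Qd - Qs = 178 - 91 = 87.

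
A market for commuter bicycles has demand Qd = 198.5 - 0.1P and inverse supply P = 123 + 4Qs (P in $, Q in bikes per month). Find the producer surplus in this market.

Producer surplus = 35378

Solving each curve for Q: Qs = -30.75 + 0.25P.
Set Qd = Qs: 198.5 - 0.1P = -30.75 + 0.25P, so 229.25 = 0.35P and P* = 655.
From the demand curve, Q* = 198.5 - 0.1(655) = 133.
Supply choke price (Qs = 0): P = 123. Producer surplus = ½ × (655 - 123) × 133 = 35378.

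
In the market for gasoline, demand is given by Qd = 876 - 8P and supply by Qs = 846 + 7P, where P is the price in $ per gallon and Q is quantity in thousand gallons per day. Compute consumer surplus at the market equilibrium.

Consumer surplus = 46225

At equilibrium Qd = Qs, so 876 - 8P = 846 + 7P; collecting terms, 30 = 15P and P* = 2.
From the demand curve, Q* = 876 - 8(2) = 860.
Demand choke price (Qd = 0): P = 876/8 = 109.5. Consumer surplus = ½ × (109.5 - 2) × 860 = 46225.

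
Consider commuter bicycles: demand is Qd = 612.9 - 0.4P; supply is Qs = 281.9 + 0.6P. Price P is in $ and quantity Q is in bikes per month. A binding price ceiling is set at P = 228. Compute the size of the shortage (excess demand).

With P fixed at 228, quantity demanded is 521.7 and quantity supplied is 418.7.
Shortage = Qd - Qs = 521.7 - 418.7 = 103.

Shortage = 103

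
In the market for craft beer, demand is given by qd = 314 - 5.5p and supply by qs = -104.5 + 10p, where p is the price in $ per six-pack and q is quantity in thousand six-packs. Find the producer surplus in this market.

Producer surplus = 1369.5125

Set qd = qs: 314 - 5.5p = -104.5 + 10p, so 418.5 = 15.5p and p* = 27.
From the demand curve, q* = 314 - 5.5(27) = 165.5.
Supply choke price (qs = 0): p = 10.45. Producer surplus = ½ × (27 - 10.45) × 165.5 = 1369.5125.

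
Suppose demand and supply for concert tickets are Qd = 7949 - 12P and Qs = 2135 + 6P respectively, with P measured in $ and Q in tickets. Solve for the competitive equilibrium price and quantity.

The market clears where 7949 - 12P = 2135 + 6P. Rearranging, 18P = 5814, hence P* = 323.
Substitute back: Q* = 7949 - 12(323) = 4073.

P* = 323, Q* = 4073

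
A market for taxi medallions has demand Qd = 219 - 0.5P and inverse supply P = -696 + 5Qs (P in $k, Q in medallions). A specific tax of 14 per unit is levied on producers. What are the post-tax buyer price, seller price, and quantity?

P_b = 118, P_s = 104, Q = 160

Solving each curve for Q: Qs = 139.2 + 0.2P.
The tax drives a wedge P_b - P_s = 14. Substituting P_s = P_b - 14 into supply: Qs = 136.4 + 0.2P_b.
Set Qd = Qs: 219 - 0.5P_b = 136.4 + 0.2P_b, so 82.6 = 0.7P_b and P_b = 118.
Then P_s = 118 - 14 = 104 and Q = 219 - 0.5(118) = 160.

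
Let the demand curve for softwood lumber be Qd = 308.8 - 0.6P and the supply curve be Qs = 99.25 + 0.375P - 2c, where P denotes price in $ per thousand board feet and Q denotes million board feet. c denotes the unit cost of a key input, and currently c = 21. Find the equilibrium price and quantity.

P* = 258, Q* = 154

With c = 21, supply is Qs = 57.25 + 0.375P.
The market clears where 308.8 - 0.6P = 57.25 + 0.375P. Rearranging, 0.975P = 251.55, hence P* = 258.
Then Q* = 308.8 - 0.6(258) = 154.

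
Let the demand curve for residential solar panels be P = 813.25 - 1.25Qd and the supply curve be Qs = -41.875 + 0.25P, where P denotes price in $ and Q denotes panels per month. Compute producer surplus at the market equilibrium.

Rewriting in direct form: Qd = 650.6 - 0.8P.
Equating demand and supply, 650.6 - 0.8P = -41.875 + 0.25P gives 1.05P = 692.475, so P* = 659.5.
Substitute back: Q* = 650.6 - 0.8(659.5) = 123.
Supply choke price (Qs = 0): P = 167.5. Producer surplus = ½ × (659.5 - 167.5) × 123 = 30258.

Producer surplus = 30258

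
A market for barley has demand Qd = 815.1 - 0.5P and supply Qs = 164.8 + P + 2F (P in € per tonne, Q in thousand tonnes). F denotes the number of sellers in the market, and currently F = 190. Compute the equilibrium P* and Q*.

P* = 180.2, Q* = 725

With F = 190, supply is Qs = 544.8 + P.
At equilibrium Qd = Qs, so 815.1 - 0.5P = 544.8 + P; collecting terms, 270.3 = 1.5P and P* = 180.2.
Plugging P* into demand: Q* = 815.1 - 0.5(180.2) = 725.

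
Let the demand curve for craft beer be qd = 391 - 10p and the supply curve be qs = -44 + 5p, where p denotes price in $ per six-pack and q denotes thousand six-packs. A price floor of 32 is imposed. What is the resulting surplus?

At p = 32: qd = 71 and qs = 116.
Surplus = qs - qd = 116 - 71 = 45.

Surplus = 45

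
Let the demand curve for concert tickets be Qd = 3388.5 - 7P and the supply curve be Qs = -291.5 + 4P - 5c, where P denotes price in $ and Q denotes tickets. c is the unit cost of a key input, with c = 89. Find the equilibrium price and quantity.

P* = 375, Q* = 763.5

With c = 89, supply is Qs = -736.5 + 4P.
Set Qd = Qs: 3388.5 - 7P = -736.5 + 4P, so 4125 = 11P and P* = 375.
Substitute back: Q* = 3388.5 - 7(375) = 763.5.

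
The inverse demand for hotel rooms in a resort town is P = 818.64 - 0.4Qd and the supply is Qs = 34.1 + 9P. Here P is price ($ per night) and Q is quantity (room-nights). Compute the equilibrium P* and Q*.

Rewriting in direct form: Qd = 2046.6 - 2.5P.
Equating demand and supply, 2046.6 - 2.5P = 34.1 + 9P gives 11.5P = 2012.5, so P* = 175.
Then Q* = 2046.6 - 2.5(175) = 1609.1.

P* = 175, Q* = 1609.1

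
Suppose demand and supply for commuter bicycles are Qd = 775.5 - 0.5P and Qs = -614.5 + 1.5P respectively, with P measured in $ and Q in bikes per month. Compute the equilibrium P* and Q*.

P* = 695, Q* = 428

The market clears where 775.5 - 0.5P = -614.5 + 1.5P. Rearranging, 2P = 1390, hence P* = 695.
From the demand curve, Q* = 775.5 - 0.5(695) = 428.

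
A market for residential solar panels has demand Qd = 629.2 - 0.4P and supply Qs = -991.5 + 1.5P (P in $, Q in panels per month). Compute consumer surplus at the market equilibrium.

The market clears where 629.2 - 0.4P = -991.5 + 1.5P. Rearranging, 1.9P = 1620.7, hence P* = 853.
From the demand curve, Q* = 629.2 - 0.4(853) = 288.
Demand choke price (Qd = 0): P = 629.2/0.4 = 1573. Consumer surplus = ½ × (1573 - 853) × 288 = 103680.

Consumer surplus = 103680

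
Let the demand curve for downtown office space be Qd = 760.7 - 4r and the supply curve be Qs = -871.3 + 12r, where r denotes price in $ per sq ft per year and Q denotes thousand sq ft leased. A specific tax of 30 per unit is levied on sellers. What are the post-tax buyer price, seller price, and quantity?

Sellers keep r_s = r_b - 30 per unit, so supply in terms of the buyer price is Qs = -1231.3 + 12r_b.
Set Qd = Qs: 760.7 - 4r_b = -1231.3 + 12r_b, so 1992 = 16r_b and r_b = 124.5.
So r_s = 94.5 and the quantity traded is Q = 760.7 - 4(124.5) = 262.7.

r_b = 124.5, r_s = 94.5, Q = 262.7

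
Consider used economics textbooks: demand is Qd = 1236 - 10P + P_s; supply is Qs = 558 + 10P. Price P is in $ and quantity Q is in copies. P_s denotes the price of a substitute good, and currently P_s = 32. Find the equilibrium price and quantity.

P* = 35.5, Q* = 913

With P_s = 32, demand is Qd = 1268 - 10P.
Set Qd = Qs: 1268 - 10P = 558 + 10P, so 710 = 20P and P* = 35.5.
Substitute back: Q* = 1268 - 10(35.5) = 913.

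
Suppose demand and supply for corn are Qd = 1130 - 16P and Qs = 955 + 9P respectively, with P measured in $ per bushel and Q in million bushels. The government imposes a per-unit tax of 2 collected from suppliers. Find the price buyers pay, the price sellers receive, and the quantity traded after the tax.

P_b = 7.72, P_s = 5.72, Q = 1006.48

Suppliers keep P_s = P_b - 2 per unit, so supply in terms of the buyer price is Qs = 937 + 9P_b.
Set Qd = Qs: 1130 - 16P_b = 937 + 9P_b, so 193 = 25P_b and P_b = 7.72.
So P_s = 5.72 and the quantity traded is Q = 1130 - 16(7.72) = 1006.48.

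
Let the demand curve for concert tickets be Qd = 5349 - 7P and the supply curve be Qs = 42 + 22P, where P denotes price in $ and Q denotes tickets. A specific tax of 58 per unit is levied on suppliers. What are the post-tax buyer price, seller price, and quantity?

Suppliers keep P_s = P_b - 58 per unit, so supply in terms of the buyer price is Qs = -1234 + 22P_b.
Set Qd = Qs: 5349 - 7P_b = -1234 + 22P_b, so 6583 = 29P_b and P_b = 227.
So P_s = 169 and the quantity traded is Q = 5349 - 7(227) = 3760.

P_b = 227, P_s = 169, Q = 3760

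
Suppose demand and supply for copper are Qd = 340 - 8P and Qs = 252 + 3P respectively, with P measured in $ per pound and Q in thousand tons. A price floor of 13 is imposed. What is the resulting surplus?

Surplus = 55

At P = 13: Qd = 236 and Qs = 291.
Surplus = Qs - Qd = 291 - 236 = 55.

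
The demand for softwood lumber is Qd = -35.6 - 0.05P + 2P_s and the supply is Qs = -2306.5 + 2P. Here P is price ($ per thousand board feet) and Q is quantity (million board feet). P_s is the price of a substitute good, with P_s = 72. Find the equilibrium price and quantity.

P* = 1178, Q* = 49.5

With P_s = 72, demand is Qd = 108.4 - 0.05P.
Set Qd = Qs: 108.4 - 0.05P = -2306.5 + 2P, so 2414.9 = 2.05P and P* = 1178.
Plugging P* into demand: Q* = 108.4 - 0.05(1178) = 49.5.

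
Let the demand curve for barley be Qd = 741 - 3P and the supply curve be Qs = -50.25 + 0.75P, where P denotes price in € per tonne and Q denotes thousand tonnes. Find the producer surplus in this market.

Producer surplus = 7776

At equilibrium Qd = Qs, so 741 - 3P = -50.25 + 0.75P; collecting terms, 791.25 = 3.75P and P* = 211.
From the demand curve, Q* = 741 - 3(211) = 108.
Supply choke price (Qs = 0): P = 67. Producer surplus = ½ × (211 - 67) × 108 = 7776.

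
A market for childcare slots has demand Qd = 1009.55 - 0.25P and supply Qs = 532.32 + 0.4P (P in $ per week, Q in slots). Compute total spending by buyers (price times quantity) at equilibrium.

Equating demand and supply, 1009.55 - 0.25P = 532.32 + 0.4P gives 0.65P = 477.23, so P* = 734.2.
Substitute back: Q* = 1009.55 - 0.25(734.2) = 826.
Total spending by buyers = P* × Q* = 734.2 × 826 = 606449.2.

Total spending by buyers = 606449.2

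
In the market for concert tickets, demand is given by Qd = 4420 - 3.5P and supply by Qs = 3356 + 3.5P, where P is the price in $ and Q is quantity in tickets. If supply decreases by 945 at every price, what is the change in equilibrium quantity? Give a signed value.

The market clears where 4420 - 3.5P = 3356 + 3.5P. Rearranging, 7P = 1064, hence P* = 152.
Plugging P* into demand: Q* = 4420 - 3.5(152) = 3888.
After the shift, supply is Qs = 2411 + 3.5P.
The new intersection has 2009 = 7P, i.e. P = 287, Q = 3415.5.
ΔQ = 3415.5 - 3888 = -472.5.

ΔQ = -472.5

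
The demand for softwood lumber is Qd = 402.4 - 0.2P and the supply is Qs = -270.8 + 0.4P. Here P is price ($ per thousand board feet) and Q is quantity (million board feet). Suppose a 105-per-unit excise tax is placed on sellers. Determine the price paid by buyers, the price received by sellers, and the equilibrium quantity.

With a tax of 105 on sellers, they supply based on the net price P_s = P_b - 105, so Qs = -312.8 + 0.4P_b.
Equate demand and the shifted supply: 402.4 - 0.2P_b = -312.8 + 0.4P_b, giving 0.6P_b = 715.2, so P_b = 1192.
Then P_s = 1192 - 105 = 1087 and Q = 402.4 - 0.2(1192) = 164.

P_b = 1192, P_s = 1087, Q = 164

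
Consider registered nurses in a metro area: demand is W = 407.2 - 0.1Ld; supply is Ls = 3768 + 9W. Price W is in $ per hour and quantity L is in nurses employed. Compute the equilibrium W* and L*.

In direct form, Ld = 4072 - 10W.
At equilibrium Ld = Ls, so 4072 - 10W = 3768 + 9W; collecting terms, 304 = 19W and W* = 16.
Plugging W* into demand: L* = 4072 - 10(16) = 3912.

W* = 16, L* = 3912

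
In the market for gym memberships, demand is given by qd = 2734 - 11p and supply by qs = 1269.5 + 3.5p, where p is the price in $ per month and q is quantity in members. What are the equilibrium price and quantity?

Set qd = qs: 2734 - 11p = 1269.5 + 3.5p, so 1464.5 = 14.5p and p* = 101.
Then q* = 2734 - 11(101) = 1623.

p* = 101, q* = 1623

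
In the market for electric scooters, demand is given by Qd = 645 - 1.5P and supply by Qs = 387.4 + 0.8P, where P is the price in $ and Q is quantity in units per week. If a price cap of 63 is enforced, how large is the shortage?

At P = 63: Qd = 550.5 and Qs = 437.8.
Shortage = Qd - Qs = 550.5 - 437.8 = 112.7.

Shortage = 112.7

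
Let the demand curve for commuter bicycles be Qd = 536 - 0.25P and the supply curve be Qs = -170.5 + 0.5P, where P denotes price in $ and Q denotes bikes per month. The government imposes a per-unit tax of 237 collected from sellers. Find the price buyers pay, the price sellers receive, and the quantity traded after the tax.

P_b = 1100, P_s = 863, Q = 261

With a tax of 237 on sellers, they supply based on the net price P_s = P_b - 237, so Qs = -289 + 0.5P_b.
Set Qd = Qs: 536 - 0.25P_b = -289 + 0.5P_b, so 825 = 0.75P_b and P_b = 1100.
Then P_s = 1100 - 237 = 863 and Q = 536 - 0.25(1100) = 261.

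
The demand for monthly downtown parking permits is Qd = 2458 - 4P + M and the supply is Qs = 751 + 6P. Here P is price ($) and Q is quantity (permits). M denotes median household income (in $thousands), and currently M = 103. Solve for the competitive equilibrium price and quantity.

P* = 181, Q* = 1837

With M = 103, demand is Qd = 2561 - 4P.
Set Qd = Qs: 2561 - 4P = 751 + 6P, so 1810 = 10P and P* = 181.
Substitute back: Q* = 2561 - 4(181) = 1837.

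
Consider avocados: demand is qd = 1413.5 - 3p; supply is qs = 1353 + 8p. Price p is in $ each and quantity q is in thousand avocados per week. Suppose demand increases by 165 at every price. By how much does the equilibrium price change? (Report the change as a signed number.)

At equilibrium qd = qs, so 1413.5 - 3p = 1353 + 8p; collecting terms, 60.5 = 11p and p* = 5.5.
Substitute back: q* = 1413.5 - 3(5.5) = 1397.
After the shift, demand is qd = 1578.5 - 3p.
Re-solving, 11p = 225.5 gives p = 20.5 and q = 1517.
Δp = 20.5 - 5.5 = 15.

Δp = 15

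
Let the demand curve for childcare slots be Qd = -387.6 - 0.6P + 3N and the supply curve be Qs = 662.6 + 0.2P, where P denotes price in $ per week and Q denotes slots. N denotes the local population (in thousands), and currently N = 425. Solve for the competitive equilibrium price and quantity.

With N = 425, demand is Qd = 887.4 - 0.6P.
The market clears where 887.4 - 0.6P = 662.6 + 0.2P. Rearranging, 0.8P = 224.8, hence P* = 281.
Plugging P* into demand: Q* = 887.4 - 0.6(281) = 718.8.

P* = 281, Q* = 718.8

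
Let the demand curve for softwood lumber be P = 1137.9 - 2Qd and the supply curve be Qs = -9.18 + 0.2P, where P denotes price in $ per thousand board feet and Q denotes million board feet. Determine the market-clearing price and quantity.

Solving each curve for Q: Qd = 568.95 - 0.5P.
Set Qd = Qs: 568.95 - 0.5P = -9.18 + 0.2P, so 578.13 = 0.7P and P* = 825.9.
From the demand curve, Q* = 568.95 - 0.5(825.9) = 156.

P* = 825.9, Q* = 156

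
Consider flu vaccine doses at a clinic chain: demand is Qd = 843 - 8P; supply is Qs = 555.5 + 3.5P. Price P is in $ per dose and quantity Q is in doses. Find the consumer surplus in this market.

Consumer surplus = 25840.5625

Equating demand and supply, 843 - 8P = 555.5 + 3.5P gives 11.5P = 287.5, so P* = 25.
From the demand curve, Q* = 843 - 8(25) = 643.
Demand choke price (Qd = 0): P = 843/8 = 105.375. Consumer surplus = ½ × (105.375 - 25) × 643 = 25840.5625.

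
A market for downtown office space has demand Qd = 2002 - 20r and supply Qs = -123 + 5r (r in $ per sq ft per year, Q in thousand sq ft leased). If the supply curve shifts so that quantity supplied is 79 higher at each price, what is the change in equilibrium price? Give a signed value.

At equilibrium Qd = Qs, so 2002 - 20r = -123 + 5r; collecting terms, 2125 = 25r and r* = 85.
Plugging r* into demand: Q* = 2002 - 20(85) = 302.
After the shift, supply is Qs = -44 + 5r.
Re-solving, 25r = 2046 gives r = 81.84 and Q = 365.2.
Δr = 81.84 - 85 = -3.16.

Δr = -3.16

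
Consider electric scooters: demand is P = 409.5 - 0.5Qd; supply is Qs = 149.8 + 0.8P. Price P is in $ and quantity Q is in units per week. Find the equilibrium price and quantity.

Solving each curve for Q: Qd = 819 - 2P.
At equilibrium Qd = Qs, so 819 - 2P = 149.8 + 0.8P; collecting terms, 669.2 = 2.8P and P* = 239.
From the demand curve, Q* = 819 - 2(239) = 341.

P* = 239, Q* = 341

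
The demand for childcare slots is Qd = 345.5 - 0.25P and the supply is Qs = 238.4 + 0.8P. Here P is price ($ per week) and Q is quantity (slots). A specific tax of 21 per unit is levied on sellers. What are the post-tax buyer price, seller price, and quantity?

The tax drives a wedge P_b - P_s = 21. Substituting P_s = P_b - 21 into supply: Qs = 221.6 + 0.8P_b.
Equate demand and the shifted supply: 345.5 - 0.25P_b = 221.6 + 0.8P_b, giving 1.05P_b = 123.9, so P_b = 118.
So P_s = 97 and the quantity traded is Q = 345.5 - 0.25(118) = 316.

P_b = 118, P_s = 97, Q = 316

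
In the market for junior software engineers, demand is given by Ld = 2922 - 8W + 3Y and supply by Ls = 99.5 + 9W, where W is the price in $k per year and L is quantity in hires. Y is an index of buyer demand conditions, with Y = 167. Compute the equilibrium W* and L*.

With Y = 167, demand is Ld = 3423 - 8W.
Set Ld = Ls: 3423 - 8W = 99.5 + 9W, so 3323.5 = 17W and W* = 195.5.
Then L* = 3423 - 8(195.5) = 1859.

W* = 195.5, L* = 1859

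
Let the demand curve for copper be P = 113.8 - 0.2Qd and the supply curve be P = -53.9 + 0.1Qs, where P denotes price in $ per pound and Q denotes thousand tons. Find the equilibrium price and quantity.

P* = 2, Q* = 559

Inverting to quantity form: Qd = 569 - 5P and Qs = 539 + 10P.
Set Qd = Qs: 569 - 5P = 539 + 10P, so 30 = 15P and P* = 2.
Plugging P* into demand: Q* = 569 - 5(2) = 559.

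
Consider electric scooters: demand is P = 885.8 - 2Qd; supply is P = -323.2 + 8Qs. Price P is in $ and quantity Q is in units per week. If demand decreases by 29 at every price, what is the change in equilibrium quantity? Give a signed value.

Inverting to quantity form: Qd = 442.9 - 0.5P and Qs = 40.4 + 0.125P.
Equating demand and supply, 442.9 - 0.5P = 40.4 + 0.125P gives 0.625P = 402.5, so P* = 644.
Substitute back: Q* = 442.9 - 0.5(644) = 120.9.
After the shift, demand is Qd = 413.9 - 0.5P.
New equilibrium: 373.5 = 0.625P, so P = 597.6 and Q = 115.1.
ΔQ = 115.1 - 120.9 = -5.8.

ΔQ = -5.8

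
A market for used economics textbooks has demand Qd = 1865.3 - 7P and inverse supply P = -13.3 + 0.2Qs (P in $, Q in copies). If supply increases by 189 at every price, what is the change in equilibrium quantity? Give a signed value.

Inverting to quantity form: Qs = 66.5 + 5P.
Set Qd = Qs: 1865.3 - 7P = 66.5 + 5P, so 1798.8 = 12P and P* = 149.9.
From the demand curve, Q* = 1865.3 - 7(149.9) = 816.
After the shift, supply is Qs = 255.5 + 5P.
The new intersection has 1609.8 = 12P, i.e. P = 134.15, Q = 926.25.
ΔQ = 926.25 - 816 = 110.25.

ΔQ = 110.25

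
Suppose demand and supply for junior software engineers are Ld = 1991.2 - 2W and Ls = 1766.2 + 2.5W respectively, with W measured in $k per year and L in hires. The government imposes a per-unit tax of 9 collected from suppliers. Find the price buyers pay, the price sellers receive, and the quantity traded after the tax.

W_b = 55, W_s = 46, L = 1881.2

With a tax of 9 on suppliers, they supply based on the net price W_s = W_b - 9, so Ls = 1743.7 + 2.5W_b.
Equate demand and the shifted supply: 1991.2 - 2W_b = 1743.7 + 2.5W_b, giving 4.5W_b = 247.5, so W_b = 55.
Then W_s = 55 - 9 = 46 and L = 1991.2 - 2(55) = 1881.2.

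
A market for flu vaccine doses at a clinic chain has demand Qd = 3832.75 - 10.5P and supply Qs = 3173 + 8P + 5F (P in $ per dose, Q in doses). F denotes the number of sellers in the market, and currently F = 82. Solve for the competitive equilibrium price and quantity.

P* = 13.5, Q* = 3691

With F = 82, supply is Qs = 3583 + 8P.
Set Qd = Qs: 3832.75 - 10.5P = 3583 + 8P, so 249.75 = 18.5P and P* = 13.5.
Then Q* = 3832.75 - 10.5(13.5) = 3691.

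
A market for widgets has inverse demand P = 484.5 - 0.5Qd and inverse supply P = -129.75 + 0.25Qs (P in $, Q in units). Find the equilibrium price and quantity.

P* = 75, Q* = 819

Rewriting in direct form: Qd = 969 - 2P and Qs = 519 + 4P.
At equilibrium Qd = Qs, so 969 - 2P = 519 + 4P; collecting terms, 450 = 6P and P* = 75.
Then Q* = 969 - 2(75) = 819.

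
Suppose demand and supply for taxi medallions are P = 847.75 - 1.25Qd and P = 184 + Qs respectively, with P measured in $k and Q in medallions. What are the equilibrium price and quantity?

Inverting to quantity form: Qd = 678.2 - 0.8P and Qs = -184 + P.
At equilibrium Qd = Qs, so 678.2 - 0.8P = -184 + P; collecting terms, 862.2 = 1.8P and P* = 479.
Substitute back: Q* = 678.2 - 0.8(479) = 295.

P* = 479, Q* = 295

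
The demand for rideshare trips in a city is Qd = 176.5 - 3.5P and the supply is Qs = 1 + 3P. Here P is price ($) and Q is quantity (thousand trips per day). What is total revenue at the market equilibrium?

Total revenue = 2214

At equilibrium Qd = Qs, so 176.5 - 3.5P = 1 + 3P; collecting terms, 175.5 = 6.5P and P* = 27.
Substitute back: Q* = 176.5 - 3.5(27) = 82.
Total revenue = P* × Q* = 27 × 82 = 2214.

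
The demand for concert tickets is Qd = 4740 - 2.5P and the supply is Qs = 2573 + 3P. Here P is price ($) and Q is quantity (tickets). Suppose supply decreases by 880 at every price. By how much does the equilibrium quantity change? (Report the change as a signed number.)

Equating demand and supply, 4740 - 2.5P = 2573 + 3P gives 5.5P = 2167, so P* = 394.
From the demand curve, Q* = 4740 - 2.5(394) = 3755.
After the shift, supply is Qs = 1693 + 3P.
New equilibrium: 3047 = 5.5P, so P = 554 and Q = 3355.
ΔQ = 3355 - 3755 = -400.

ΔQ = -400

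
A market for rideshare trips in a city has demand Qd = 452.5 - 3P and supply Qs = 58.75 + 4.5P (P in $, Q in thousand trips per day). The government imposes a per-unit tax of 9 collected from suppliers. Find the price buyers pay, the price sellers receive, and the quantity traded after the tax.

P_b = 57.9, P_s = 48.9, Q = 278.8

Suppliers keep P_s = P_b - 9 per unit, so supply in terms of the buyer price is Qs = 18.25 + 4.5P_b.
Set Qd = Qs: 452.5 - 3P_b = 18.25 + 4.5P_b, so 434.25 = 7.5P_b and P_b = 57.9.
Then P_s = 57.9 - 9 = 48.9 and Q = 452.5 - 3(57.9) = 278.8.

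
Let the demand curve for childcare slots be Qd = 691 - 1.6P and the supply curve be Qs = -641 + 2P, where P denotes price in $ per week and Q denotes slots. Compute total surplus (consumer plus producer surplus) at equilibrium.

The market clears where 691 - 1.6P = -641 + 2P. Rearranging, 3.6P = 1332, hence P* = 370.
From the demand curve, Q* = 691 - 1.6(370) = 99.
Demand choke price = 431.875; supply choke price = 320.5. CS = ½(431.875 - 370)(99) = 3062.8125; PS = ½(370 - 320.5)(99) = 2450.25. Total surplus = 5513.0625.

Total surplus = 5513.0625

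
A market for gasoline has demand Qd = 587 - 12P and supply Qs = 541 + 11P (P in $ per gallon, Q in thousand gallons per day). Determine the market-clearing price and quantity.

P* = 2, Q* = 563

Equating demand and supply, 587 - 12P = 541 + 11P gives 23P = 46, so P* = 2.
Then Q* = 587 - 12(2) = 563.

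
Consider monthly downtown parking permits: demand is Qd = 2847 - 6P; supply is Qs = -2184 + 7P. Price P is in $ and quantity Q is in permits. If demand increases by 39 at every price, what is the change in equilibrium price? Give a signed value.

The market clears where 2847 - 6P = -2184 + 7P. Rearranging, 13P = 5031, hence P* = 387.
Substitute back: Q* = 2847 - 6(387) = 525.
After the shift, demand is Qd = 2886 - 6P.
New equilibrium: 5070 = 13P, so P = 390 and Q = 546.
ΔP = 390 - 387 = 3.

ΔP = 3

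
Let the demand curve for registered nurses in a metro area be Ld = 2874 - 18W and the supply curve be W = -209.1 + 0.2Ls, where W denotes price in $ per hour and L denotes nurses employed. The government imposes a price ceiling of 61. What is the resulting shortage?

Shortage = 425.5

Inverting to quantity form: Ls = 1045.5 + 5W.
With W fixed at 61, quantity demanded is 1776 and quantity supplied is 1350.5.
Shortage = Ld - Ls = 1776 - 1350.5 = 425.5.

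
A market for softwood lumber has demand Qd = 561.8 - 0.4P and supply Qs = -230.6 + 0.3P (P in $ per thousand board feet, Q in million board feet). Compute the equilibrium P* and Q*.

The market clears where 561.8 - 0.4P = -230.6 + 0.3P. Rearranging, 0.7P = 792.4, hence P* = 1132.
Plugging P* into demand: Q* = 561.8 - 0.4(1132) = 109.

P* = 1132, Q* = 109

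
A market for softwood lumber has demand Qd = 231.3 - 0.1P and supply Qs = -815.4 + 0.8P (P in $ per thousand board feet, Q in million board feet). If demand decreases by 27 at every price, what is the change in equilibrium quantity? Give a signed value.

ΔQ = -24

At equilibrium Qd = Qs, so 231.3 - 0.1P = -815.4 + 0.8P; collecting terms, 1046.7 = 0.9P and P* = 1163.
From the demand curve, Q* = 231.3 - 0.1(1163) = 115.
After the shift, demand is Qd = 204.3 - 0.1P.
New equilibrium: 1019.7 = 0.9P, so P = 1133 and Q = 91.
ΔQ = 91 - 115 = -24.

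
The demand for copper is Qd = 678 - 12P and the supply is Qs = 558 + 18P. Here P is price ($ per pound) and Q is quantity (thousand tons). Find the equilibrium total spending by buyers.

At equilibrium Qd = Qs, so 678 - 12P = 558 + 18P; collecting terms, 120 = 30P and P* = 4.
Then Q* = 678 - 12(4) = 630.
Total spending by buyers = P* × Q* = 4 × 630 = 2520.

Total spending by buyers = 2520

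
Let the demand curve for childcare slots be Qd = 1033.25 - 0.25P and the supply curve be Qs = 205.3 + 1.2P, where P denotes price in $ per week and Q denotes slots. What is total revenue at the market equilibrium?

Total revenue = 508475.5

The market clears where 1033.25 - 0.25P = 205.3 + 1.2P. Rearranging, 1.45P = 827.95, hence P* = 571.
Then Q* = 1033.25 - 0.25(571) = 890.5.
Total revenue = P* × Q* = 571 × 890.5 = 508475.5.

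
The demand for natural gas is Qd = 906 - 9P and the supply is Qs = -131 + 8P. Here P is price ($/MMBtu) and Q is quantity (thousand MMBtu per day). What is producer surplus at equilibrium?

Set Qd = Qs: 906 - 9P = -131 + 8P, so 1037 = 17P and P* = 61.
Substitute back: Q* = 906 - 9(61) = 357.
Supply choke price (Qs = 0): P = 16.375. Producer surplus = ½ × (61 - 16.375) × 357 = 7965.5625.

Producer surplus = 7965.5625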